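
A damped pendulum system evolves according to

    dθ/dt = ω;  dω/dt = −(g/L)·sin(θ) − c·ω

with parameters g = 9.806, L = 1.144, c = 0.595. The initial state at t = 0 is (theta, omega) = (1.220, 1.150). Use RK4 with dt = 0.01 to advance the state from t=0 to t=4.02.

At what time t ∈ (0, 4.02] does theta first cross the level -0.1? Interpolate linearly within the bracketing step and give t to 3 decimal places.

t = 0.813

t=0.000: state=(1.220, 1.150)
step 1 (dt=0.01): k1=(1.150, -8.734), k2=(1.106, -8.725), k3=(1.106, -8.724), k4=(1.063, -8.714); state += dt/6·(k1+2k2+2k3+k4)
t=0.010: state=(1.231, 1.063)
t=0.020: state=(1.241, 0.976)
t=0.030: state=(1.251, 0.889)
continuing one RK4 step at a time; state shown every 20 steps (Δt=0.2):
t=0.200: state=(1.280, -0.526)
t=0.400: state=(1.026, -1.954)
t=0.600: state=(0.532, -2.870)
t=0.800: state=(-0.063, -2.910)
t=0.810: state=(-0.092, -2.886)
next step: t=0.820: state=(-0.121, -2.860) — theta has crossed -0.1
linear interpolation between t=0.810 (-0.09184) and t=0.820 (-0.12057) → t≈0.813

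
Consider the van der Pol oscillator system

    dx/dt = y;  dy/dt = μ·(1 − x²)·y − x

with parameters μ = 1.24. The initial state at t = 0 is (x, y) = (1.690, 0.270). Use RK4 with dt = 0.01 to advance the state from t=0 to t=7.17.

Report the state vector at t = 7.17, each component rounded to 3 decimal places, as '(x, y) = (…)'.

(x, y) = (1.795, -0.523)

t=0.000: state=(1.690, 0.270)
step 1 (dt=0.01): k1=(0.270, -2.311), k2=(0.258, -2.288), k3=(0.259, -2.288), k4=(0.247, -2.264); state += dt/6·(k1+2k2+2k3+k4)
t=0.010: state=(1.693, 0.247)
t=0.020: state=(1.695, 0.225)
t=0.030: state=(1.697, 0.203)
continuing one RK4 step at a time; state shown every 25 steps (Δt=0.25):
t=0.250: state=(1.697, -0.172)
t=0.500: state=(1.620, -0.421)
t=0.750: state=(1.493, -0.587)
t=1.000: state=(1.328, -0.737)
t=1.250: state=(1.122, -0.916)
t=1.500: state=(0.864, -1.168)
t=1.750: state=(0.527, -1.555)
t=2.000: state=(0.070, -2.140)
t=2.250: state=(-0.549, -2.782)
t=2.500: state=(-1.259, -2.679)
t=2.750: state=(-1.785, -1.420)
t=3.000: state=(-1.986, -0.303)
t=3.250: state=(-1.989, 0.206)
t=3.500: state=(-1.908, 0.413)
t=3.750: state=(-1.790, 0.522)
t=4.000: state=(-1.648, 0.609)
t=4.250: state=(-1.484, 0.705)
t=4.500: state=(-1.293, 0.832)
t=4.750: state=(-1.064, 1.016)
t=5.000: state=(-0.777, 1.299)
t=5.250: state=(-0.400, 1.749)
t=5.500: state=(0.115, 2.400)
t=5.750: state=(0.792, 2.924)
t=6.000: state=(1.482, 2.353)
t=6.250: state=(1.896, 0.965)
t=6.500: state=(2.011, 0.071)
t=6.750: state=(1.975, -0.298)
t=7.000: state=(1.879, -0.456)
t=7.170: state=(1.795, -0.523)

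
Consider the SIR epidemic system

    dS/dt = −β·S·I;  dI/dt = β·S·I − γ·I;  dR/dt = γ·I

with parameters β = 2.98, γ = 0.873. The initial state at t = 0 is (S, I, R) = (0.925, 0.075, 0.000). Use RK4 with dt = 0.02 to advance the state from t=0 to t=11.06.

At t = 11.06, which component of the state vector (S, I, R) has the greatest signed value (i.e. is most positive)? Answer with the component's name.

largest component: R

t=0.000: state=(0.925, 0.075, 0.000)
step 1 (dt=0.02): k1=(-0.207, 0.141, 0.065), k2=(-0.210, 0.143, 0.067), k3=(-0.210, 0.143, 0.067), k4=(-0.214, 0.146, 0.068); state += dt/6·(k1+2k2+2k3+k4)
t=0.020: state=(0.921, 0.078, 0.001)
t=0.040: state=(0.916, 0.081, 0.003)
t=0.060: state=(0.912, 0.084, 0.004)
continuing one RK4 step at a time; state shown every 25 steps (Δt=0.5):
t=0.500: state=(0.774, 0.174, 0.052)
t=1.000: state=(0.542, 0.301, 0.156)
t=1.500: state=(0.325, 0.369, 0.306)
t=2.000: state=(0.189, 0.346, 0.465)
t=2.500: state=(0.119, 0.280, 0.602)
t=3.000: state=(0.082, 0.209, 0.708)
t=3.500: state=(0.063, 0.151, 0.786)
t=4.000: state=(0.052, 0.106, 0.842)
t=4.500: state=(0.046, 0.074, 0.881)
t=5.000: state=(0.042, 0.051, 0.907)
t=5.500: state=(0.039, 0.035, 0.926)
t=6.000: state=(0.038, 0.024, 0.939)
t=6.500: state=(0.036, 0.016, 0.947)
t=7.000: state=(0.036, 0.011, 0.953)
t=7.500: state=(0.035, 0.008, 0.957)
t=8.000: state=(0.035, 0.005, 0.960)
t=8.500: state=(0.035, 0.004, 0.962)
t=9.000: state=(0.035, 0.002, 0.963)
t=9.500: state=(0.034, 0.002, 0.964)
t=10.000: state=(0.034, 0.001, 0.965)
t=10.500: state=(0.034, 0.001, 0.965)
t=11.000: state=(0.034, 0.001, 0.965)
t=11.060: state=(0.034, 0.000, 0.965)
compare at T: S=0.034, I=0.000, R=0.965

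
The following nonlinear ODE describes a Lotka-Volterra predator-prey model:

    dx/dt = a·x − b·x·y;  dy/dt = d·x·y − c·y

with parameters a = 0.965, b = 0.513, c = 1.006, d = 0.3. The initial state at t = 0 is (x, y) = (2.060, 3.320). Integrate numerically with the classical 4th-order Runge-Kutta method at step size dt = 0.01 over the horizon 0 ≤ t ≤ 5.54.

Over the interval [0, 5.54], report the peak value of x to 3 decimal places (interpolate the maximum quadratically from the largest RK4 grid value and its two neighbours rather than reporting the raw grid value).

t=0.000: state=(2.060, 3.320)
step 1 (dt=0.01): k1=(-1.521, -1.288), k2=(-1.508, -1.293), k3=(-1.508, -1.293), k4=(-1.496, -1.298); state += dt/6·(k1+2k2+2k3+k4)
t=0.010: state=(2.045, 3.307)
t=0.020: state=(2.030, 3.294)
t=0.030: state=(2.015, 3.281)
continuing one RK4 step at a time; state shown every 20 steps (Δt=0.2):
t=0.200: state=(1.802, 3.047)
t=0.400: state=(1.622, 2.760)
t=0.600: state=(1.504, 2.479)
t=0.800: state=(1.434, 2.213)
t=1.000: state=(1.404, 1.970)
t=1.200: state=(1.407, 1.753)
t=1.400: state=(1.440, 1.561)
t=1.600: state=(1.501, 1.394)
t=1.800: state=(1.590, 1.251)
t=2.000: state=(1.708, 1.129)
t=2.200: state=(1.855, 1.027)
t=2.400: state=(2.033, 0.944)
t=2.600: state=(2.247, 0.877)
t=2.800: state=(2.497, 0.827)
t=3.000: state=(2.788, 0.792)
t=3.200: state=(3.121, 0.773)
t=3.400: state=(3.497, 0.771)
t=3.600: state=(3.916, 0.787)
t=3.800: state=(4.374, 0.826)
t=4.000: state=(4.859, 0.890)
t=4.200: state=(5.354, 0.989)
t=4.400: state=(5.826, 1.132)
t=4.600: state=(6.232, 1.329)
t=4.800: state=(6.510, 1.594)
t=5.000: state=(6.593, 1.934)
t=5.200: state=(6.425, 2.340)
t=5.400: state=(5.993, 2.781)
t=5.540: state=(5.557, 3.080)
largest grid value and its neighbours: x(4.960)=6.59472, x(4.970)=6.59512, x(4.980)=6.59491
parabola through these three points peaks at t≈4.972 with x≈6.59513

max x = 6.595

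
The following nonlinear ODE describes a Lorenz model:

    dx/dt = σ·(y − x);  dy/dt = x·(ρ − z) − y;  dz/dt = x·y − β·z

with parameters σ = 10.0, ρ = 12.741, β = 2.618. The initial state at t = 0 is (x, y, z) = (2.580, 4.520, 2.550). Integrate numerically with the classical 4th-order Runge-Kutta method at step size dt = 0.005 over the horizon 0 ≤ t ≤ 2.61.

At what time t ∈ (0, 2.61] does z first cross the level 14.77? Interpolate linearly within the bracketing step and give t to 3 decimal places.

t=0.000: state=(2.580, 4.520, 2.550)
step 1 (dt=0.005): k1=(19.400, 21.773, 4.986), k2=(19.459, 22.180, 5.315), k3=(19.468, 22.178, 5.317), k4=(19.536, 22.583, 5.653); state += dt/6·(k1+2k2+2k3+k4)
t=0.005: state=(2.677, 4.631, 2.577)
t=0.010: state=(2.775, 4.746, 2.607)
t=0.015: state=(2.874, 4.865, 2.640)
continuing one RK4 step at a time; state shown every 20 steps (Δt=0.1):
t=0.100: state=(4.806, 7.423, 3.930)
t=0.200: state=(7.739, 10.750, 8.221)
t=0.290: state=(9.776, 10.788, 14.513)
next step: t=0.295: state=(9.822, 10.639, 14.846) — z has crossed 14.77
linear interpolation between t=0.290 (14.51316) and t=0.295 (14.84602) → t≈0.294

t = 0.294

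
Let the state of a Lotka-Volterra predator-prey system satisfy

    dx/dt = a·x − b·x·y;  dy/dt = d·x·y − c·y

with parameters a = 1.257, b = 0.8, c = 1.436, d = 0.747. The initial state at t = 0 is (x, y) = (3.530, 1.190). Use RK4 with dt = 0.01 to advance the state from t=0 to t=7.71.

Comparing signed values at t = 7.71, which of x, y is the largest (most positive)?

largest component: y

t=0.000: state=(3.530, 1.190)
step 1 (dt=0.01): k1=(1.077, 1.429), k2=(1.058, 1.442), k3=(1.058, 1.442), k4=(1.039, 1.456); state += dt/6·(k1+2k2+2k3+k4)
t=0.010: state=(3.541, 1.204)
t=0.020: state=(3.551, 1.219)
t=0.030: state=(3.561, 1.234)
continuing one RK4 step at a time; state shown every 25 steps (Δt=0.25):
t=0.250: state=(3.655, 1.634)
t=0.500: state=(3.409, 2.220)
t=0.750: state=(2.823, 2.785)
t=1.000: state=(2.136, 3.088)
t=1.250: state=(1.576, 3.041)
t=1.500: state=(1.206, 2.746)
t=1.750: state=(0.991, 2.350)
t=2.000: state=(0.883, 1.952)
t=2.250: state=(0.848, 1.601)
t=2.500: state=(0.869, 1.312)
t=2.750: state=(0.937, 1.084)
t=3.000: state=(1.052, 0.911)
t=3.250: state=(1.217, 0.785)
t=3.500: state=(1.437, 0.702)
t=3.750: state=(1.718, 0.658)
t=4.000: state=(2.065, 0.653)
t=4.250: state=(2.473, 0.696)
t=4.500: state=(2.918, 0.804)
t=4.750: state=(3.339, 1.009)
t=5.000: state=(3.620, 1.354)
t=5.250: state=(3.601, 1.867)
t=5.500: state=(3.195, 2.473)
t=5.750: state=(2.532, 2.954)
t=6.000: state=(1.879, 3.108)
t=6.250: state=(1.399, 2.939)
t=6.500: state=(1.101, 2.586)
t=6.750: state=(0.936, 2.180)
t=7.000: state=(0.861, 1.799)
t=7.250: state=(0.851, 1.473)
t=7.500: state=(0.892, 1.209)
t=7.710: state=(0.962, 1.034)
compare at T: x=0.962, y=1.034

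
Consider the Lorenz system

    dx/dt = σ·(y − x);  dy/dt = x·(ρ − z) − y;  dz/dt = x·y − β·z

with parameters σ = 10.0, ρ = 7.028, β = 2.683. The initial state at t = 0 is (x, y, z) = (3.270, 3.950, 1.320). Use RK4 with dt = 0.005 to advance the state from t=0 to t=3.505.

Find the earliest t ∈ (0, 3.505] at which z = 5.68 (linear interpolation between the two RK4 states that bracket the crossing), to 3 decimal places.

t = 0.249

t=0.000: state=(3.270, 3.950, 1.320)
step 1 (dt=0.005): k1=(6.800, 14.715, 9.375), k2=(6.998, 14.698, 9.500), k3=(6.993, 14.700, 9.501), k4=(7.185, 14.684, 9.629); state += dt/6·(k1+2k2+2k3+k4)
t=0.005: state=(3.305, 4.023, 1.368)
t=0.010: state=(3.342, 4.097, 1.416)
t=0.015: state=(3.380, 4.170, 1.466)
continuing one RK4 step at a time; state shown every 40 steps (Δt=0.2):
t=0.200: state=(5.394, 6.473, 4.520)
t=0.245: state=(5.832, 6.676, 5.579)
next step: t=0.250: state=(5.873, 6.683, 5.699) — z has crossed 5.68
linear interpolation between t=0.245 (5.57936) and t=0.250 (5.69920) → t≈0.249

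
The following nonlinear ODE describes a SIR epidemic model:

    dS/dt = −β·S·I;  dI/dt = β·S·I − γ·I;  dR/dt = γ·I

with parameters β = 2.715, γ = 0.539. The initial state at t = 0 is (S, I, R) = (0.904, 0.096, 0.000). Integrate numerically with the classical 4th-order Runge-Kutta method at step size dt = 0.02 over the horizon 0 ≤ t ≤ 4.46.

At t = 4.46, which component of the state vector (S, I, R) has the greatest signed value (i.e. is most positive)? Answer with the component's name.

largest component: R

t=0.000: state=(0.904, 0.096, 0.000)
step 1 (dt=0.02): k1=(-0.236, 0.184, 0.052), k2=(-0.240, 0.187, 0.053), k3=(-0.240, 0.187, 0.053), k4=(-0.243, 0.190, 0.054); state += dt/6·(k1+2k2+2k3+k4)
t=0.020: state=(0.899, 0.100, 0.001)
t=0.040: state=(0.894, 0.104, 0.002)
t=0.060: state=(0.889, 0.108, 0.003)
continuing one RK4 step at a time; state shown every 10 steps (Δt=0.2):
t=0.200: state=(0.849, 0.139, 0.013)
t=0.400: state=(0.776, 0.194, 0.030)
t=0.600: state=(0.686, 0.259, 0.055)
t=0.800: state=(0.585, 0.329, 0.086)
t=1.000: state=(0.481, 0.394, 0.125)
t=1.200: state=(0.382, 0.447, 0.171)
t=1.400: state=(0.297, 0.482, 0.221)
t=1.600: state=(0.227, 0.499, 0.274)
t=1.800: state=(0.173, 0.499, 0.328)
t=2.000: state=(0.133, 0.486, 0.381)
t=2.200: state=(0.102, 0.465, 0.433)
t=2.400: state=(0.080, 0.439, 0.481)
t=2.600: state=(0.064, 0.409, 0.527)
t=2.800: state=(0.051, 0.379, 0.570)
t=3.000: state=(0.042, 0.349, 0.609)
t=3.200: state=(0.035, 0.320, 0.645)
t=3.400: state=(0.030, 0.292, 0.678)
t=3.600: state=(0.026, 0.267, 0.708)
t=3.800: state=(0.022, 0.242, 0.735)
t=4.000: state=(0.020, 0.220, 0.760)
t=4.200: state=(0.018, 0.200, 0.783)
t=4.400: state=(0.016, 0.181, 0.803)
t=4.460: state=(0.015, 0.176, 0.809)
compare at T: S=0.015, I=0.176, R=0.809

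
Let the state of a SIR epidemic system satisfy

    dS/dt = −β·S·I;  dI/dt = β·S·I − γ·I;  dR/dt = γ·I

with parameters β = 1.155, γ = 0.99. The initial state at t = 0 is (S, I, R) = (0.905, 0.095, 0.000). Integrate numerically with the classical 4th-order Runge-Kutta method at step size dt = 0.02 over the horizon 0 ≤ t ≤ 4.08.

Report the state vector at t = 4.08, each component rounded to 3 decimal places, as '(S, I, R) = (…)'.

(S, I, R) = (0.616, 0.054, 0.330)

t=0.000: state=(0.905, 0.095, 0.000)
step 1 (dt=0.02): k1=(-0.099, 0.005, 0.094), k2=(-0.099, 0.005, 0.094), k3=(-0.099, 0.005, 0.094), k4=(-0.099, 0.005, 0.094); state += dt/6·(k1+2k2+2k3+k4)
t=0.020: state=(0.903, 0.095, 0.002)
t=0.040: state=(0.901, 0.095, 0.004)
t=0.060: state=(0.899, 0.095, 0.006)
continuing one RK4 step at a time; state shown every 10 steps (Δt=0.2):
t=0.200: state=(0.885, 0.096, 0.019)
t=0.400: state=(0.866, 0.096, 0.038)
t=0.600: state=(0.847, 0.096, 0.057)
t=0.800: state=(0.828, 0.096, 0.076)
t=1.000: state=(0.810, 0.095, 0.095)
t=1.200: state=(0.793, 0.094, 0.114)
t=1.400: state=(0.776, 0.092, 0.132)
t=1.600: state=(0.760, 0.090, 0.150)
t=1.800: state=(0.744, 0.088, 0.168)
t=2.000: state=(0.729, 0.086, 0.185)
t=2.200: state=(0.715, 0.083, 0.202)
t=2.400: state=(0.702, 0.080, 0.218)
t=2.600: state=(0.689, 0.077, 0.233)
t=2.800: state=(0.677, 0.074, 0.248)
t=3.000: state=(0.666, 0.071, 0.263)
t=3.200: state=(0.655, 0.068, 0.277)
t=3.400: state=(0.645, 0.065, 0.290)
t=3.600: state=(0.636, 0.062, 0.302)
t=3.800: state=(0.627, 0.059, 0.314)
t=4.000: state=(0.619, 0.055, 0.325)
t=4.080: state=(0.616, 0.054, 0.330)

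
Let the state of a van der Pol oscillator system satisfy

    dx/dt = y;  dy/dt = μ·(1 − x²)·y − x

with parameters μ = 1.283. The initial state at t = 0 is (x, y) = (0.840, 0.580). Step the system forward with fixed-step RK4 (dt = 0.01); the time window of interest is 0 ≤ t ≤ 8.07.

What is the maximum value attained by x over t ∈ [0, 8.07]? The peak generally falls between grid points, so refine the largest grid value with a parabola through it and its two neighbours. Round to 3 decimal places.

max x = 2.011

t=0.000: state=(0.840, 0.580)
step 1 (dt=0.01): k1=(0.580, -0.621), k2=(0.577, -0.629), k3=(0.577, -0.629), k4=(0.574, -0.636); state += dt/6·(k1+2k2+2k3+k4)
t=0.010: state=(0.846, 0.574)
t=0.020: state=(0.851, 0.567)
t=0.030: state=(0.857, 0.561)
continuing one RK4 step at a time; state shown every 50 steps (Δt=0.5):
t=0.500: state=(1.027, 0.134)
t=1.000: state=(0.966, -0.375)
t=1.500: state=(0.646, -0.930)
t=2.000: state=(-0.027, -1.852)
t=2.500: state=(-1.174, -2.344)
t=3.000: state=(-1.858, -0.369)
t=3.500: state=(-1.803, 0.396)
t=4.000: state=(-1.542, 0.632)
t=4.500: state=(-1.164, 0.906)
t=5.000: state=(-0.582, 1.512)
t=5.500: state=(0.477, 2.793)
t=6.000: state=(1.767, 1.547)
t=6.500: state=(1.999, -0.189)
t=7.000: state=(1.808, -0.503)
t=7.500: state=(1.515, -0.673)
t=8.000: state=(1.116, -0.956)
t=8.070: state=(1.047, -1.017)
largest grid value and its neighbours: x(6.370)=2.01062, x(6.380)=2.01079, x(6.390)=2.01075
parabola through these three points peaks at t≈6.383 with x≈2.01080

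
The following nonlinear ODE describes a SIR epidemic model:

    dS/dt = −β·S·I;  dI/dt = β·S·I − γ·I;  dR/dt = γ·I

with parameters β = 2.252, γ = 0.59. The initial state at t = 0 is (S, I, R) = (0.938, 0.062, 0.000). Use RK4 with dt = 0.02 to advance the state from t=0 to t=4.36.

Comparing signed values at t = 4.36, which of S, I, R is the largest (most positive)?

t=0.000: state=(0.938, 0.062, 0.000)
step 1 (dt=0.02): k1=(-0.131, 0.094, 0.037), k2=(-0.133, 0.096, 0.037), k3=(-0.133, 0.096, 0.037), k4=(-0.135, 0.097, 0.038); state += dt/6·(k1+2k2+2k3+k4)
t=0.020: state=(0.935, 0.064, 0.001)
t=0.040: state=(0.933, 0.066, 0.002)
t=0.060: state=(0.930, 0.068, 0.002)
continuing one RK4 step at a time; state shown every 10 steps (Δt=0.2):
t=0.200: state=(0.908, 0.084, 0.009)
t=0.400: state=(0.869, 0.111, 0.020)
t=0.600: state=(0.821, 0.144, 0.035)
t=0.800: state=(0.763, 0.183, 0.054)
t=1.000: state=(0.696, 0.226, 0.078)
t=1.200: state=(0.622, 0.270, 0.108)
t=1.400: state=(0.546, 0.312, 0.142)
t=1.600: state=(0.470, 0.349, 0.181)
t=1.800: state=(0.399, 0.377, 0.224)
t=2.000: state=(0.335, 0.395, 0.270)
t=2.200: state=(0.280, 0.403, 0.317)
t=2.400: state=(0.233, 0.402, 0.364)
t=2.600: state=(0.195, 0.393, 0.412)
t=2.800: state=(0.164, 0.379, 0.457)
t=3.000: state=(0.139, 0.361, 0.501)
t=3.200: state=(0.118, 0.339, 0.542)
t=3.400: state=(0.102, 0.317, 0.581)
t=3.600: state=(0.089, 0.294, 0.617)
t=3.800: state=(0.078, 0.271, 0.650)
t=4.000: state=(0.070, 0.249, 0.681)
t=4.200: state=(0.063, 0.228, 0.709)
t=4.360: state=(0.058, 0.212, 0.730)
compare at T: S=0.058, I=0.212, R=0.730

largest component: R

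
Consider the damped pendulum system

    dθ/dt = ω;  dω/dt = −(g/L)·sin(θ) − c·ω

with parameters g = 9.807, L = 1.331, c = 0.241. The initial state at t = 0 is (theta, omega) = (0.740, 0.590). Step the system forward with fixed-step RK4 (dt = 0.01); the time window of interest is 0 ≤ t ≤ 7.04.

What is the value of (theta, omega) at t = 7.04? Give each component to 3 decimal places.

(theta, omega) = (0.298, 0.356)

t=0.000: state=(0.740, 0.590)
step 1 (dt=0.01): k1=(0.590, -5.110), k2=(0.564, -5.120), k3=(0.564, -5.120), k4=(0.539, -5.129); state += dt/6·(k1+2k2+2k3+k4)
t=0.010: state=(0.746, 0.539)
t=0.020: state=(0.751, 0.487)
t=0.030: state=(0.755, 0.436)
continuing one RK4 step at a time; state shown every 25 steps (Δt=0.25):
t=0.250: state=(0.727, -0.676)
t=0.500: state=(0.427, -1.636)
t=0.750: state=(-0.032, -1.894)
t=1.000: state=(-0.450, -1.336)
t=1.250: state=(-0.658, -0.284)
t=1.500: state=(-0.589, 0.809)
t=1.750: state=(-0.284, 1.537)
t=2.000: state=(0.122, 1.589)
t=2.250: state=(0.453, 0.967)
t=2.500: state=(0.576, -0.001)
t=2.750: state=(0.457, -0.913)
t=3.000: state=(0.155, -1.411)
t=3.250: state=(-0.195, -1.284)
t=3.500: state=(-0.442, -0.625)
t=3.750: state=(-0.490, 0.244)
t=4.000: state=(-0.332, 0.968)
t=4.250: state=(-0.044, 1.252)
t=4.500: state=(0.247, 0.985)
t=4.750: state=(0.416, 0.322)
t=5.000: state=(0.400, -0.432)
t=5.250: state=(0.218, -0.967)
t=5.500: state=(-0.046, -1.065)
t=5.750: state=(-0.275, -0.702)
t=6.000: state=(-0.374, -0.067)
t=6.250: state=(-0.310, 0.558)
t=6.500: state=(-0.118, 0.915)
t=6.750: state=(0.113, 0.862)
t=7.000: state=(0.282, 0.444)
t=7.040: state=(0.298, 0.356)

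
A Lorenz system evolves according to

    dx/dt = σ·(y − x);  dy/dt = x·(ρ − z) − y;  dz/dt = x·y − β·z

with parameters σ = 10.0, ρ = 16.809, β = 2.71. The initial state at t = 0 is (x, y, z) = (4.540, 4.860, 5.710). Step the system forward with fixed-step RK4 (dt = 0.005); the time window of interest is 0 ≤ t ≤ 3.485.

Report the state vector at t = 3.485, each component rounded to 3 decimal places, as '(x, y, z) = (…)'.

t=0.000: state=(4.540, 4.860, 5.710)
step 1 (dt=0.005): k1=(3.200, 45.529, 6.590), k2=(4.258, 45.429, 7.102), k3=(4.229, 45.453, 7.111), k4=(5.261, 45.375, 7.633); state += dt/6·(k1+2k2+2k3+k4)
t=0.005: state=(4.561, 5.087, 5.746)
t=0.010: state=(4.592, 5.314, 5.786)
t=0.015: state=(4.633, 5.540, 5.833)
continuing one RK4 step at a time; state shown every 40 steps (Δt=0.2):
t=0.200: state=(9.936, 13.150, 14.544)
t=0.400: state=(7.489, 2.934, 22.177)
t=0.600: state=(1.943, 1.078, 13.702)
t=0.800: state=(2.061, 2.825, 8.484)
t=1.000: state=(5.323, 8.032, 7.995)
t=1.200: state=(10.704, 11.169, 19.779)
t=1.400: state=(5.169, 1.942, 19.128)
t=1.600: state=(2.287, 2.228, 11.950)
t=1.800: state=(3.828, 5.447, 8.649)
t=2.000: state=(8.718, 11.327, 13.968)
t=2.200: state=(8.151, 5.004, 21.307)
t=2.400: state=(3.337, 2.377, 14.748)
t=2.600: state=(3.618, 4.673, 10.250)
t=2.800: state=(7.347, 9.762, 12.344)
t=3.000: state=(9.012, 7.276, 20.557)
t=3.200: state=(4.462, 2.976, 16.365)
t=3.400: state=(3.887, 4.596, 11.616)
t=3.485: state=(4.787, 6.186, 10.993)

(x, y, z) = (4.787, 6.186, 10.993)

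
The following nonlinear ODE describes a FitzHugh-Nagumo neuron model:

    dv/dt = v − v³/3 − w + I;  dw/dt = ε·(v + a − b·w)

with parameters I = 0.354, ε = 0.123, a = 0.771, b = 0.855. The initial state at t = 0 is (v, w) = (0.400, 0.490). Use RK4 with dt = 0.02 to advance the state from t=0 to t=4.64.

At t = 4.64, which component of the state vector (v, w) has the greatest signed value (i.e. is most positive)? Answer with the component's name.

t=0.000: state=(0.400, 0.490)
step 1 (dt=0.02): k1=(0.243, 0.093), k2=(0.244, 0.093), k3=(0.244, 0.093), k4=(0.245, 0.093); state += dt/6·(k1+2k2+2k3+k4)
t=0.020: state=(0.405, 0.492)
t=0.040: state=(0.410, 0.494)
t=0.060: state=(0.415, 0.496)
continuing one RK4 step at a time; state shown every 10 steps (Δt=0.2):
t=0.200: state=(0.451, 0.509)
t=0.400: state=(0.506, 0.529)
t=0.600: state=(0.566, 0.550)
t=0.800: state=(0.630, 0.571)
t=1.000: state=(0.697, 0.594)
t=1.200: state=(0.767, 0.619)
t=1.400: state=(0.838, 0.644)
t=1.600: state=(0.907, 0.671)
t=1.800: state=(0.974, 0.698)
t=2.000: state=(1.035, 0.727)
t=2.200: state=(1.090, 0.757)
t=2.400: state=(1.137, 0.787)
t=2.600: state=(1.176, 0.817)
t=2.800: state=(1.205, 0.848)
t=3.000: state=(1.227, 0.879)
t=3.200: state=(1.240, 0.909)
t=3.400: state=(1.247, 0.939)
t=3.600: state=(1.247, 0.969)
t=3.800: state=(1.241, 0.998)
t=4.000: state=(1.231, 1.026)
t=4.200: state=(1.216, 1.053)
t=4.400: state=(1.198, 1.079)
t=4.600: state=(1.176, 1.105)
t=4.640: state=(1.171, 1.110)
compare at T: v=1.171, w=1.110

largest component: v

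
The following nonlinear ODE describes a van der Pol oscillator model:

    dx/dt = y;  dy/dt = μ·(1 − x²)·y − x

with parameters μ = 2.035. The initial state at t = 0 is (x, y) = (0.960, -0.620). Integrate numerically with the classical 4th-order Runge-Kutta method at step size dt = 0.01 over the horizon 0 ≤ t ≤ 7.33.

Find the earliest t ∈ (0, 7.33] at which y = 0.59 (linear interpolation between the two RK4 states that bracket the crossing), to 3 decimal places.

t=0.000: state=(0.960, -0.620)
step 1 (dt=0.01): k1=(-0.620, -1.059), k2=(-0.625, -1.064), k3=(-0.625, -1.064), k4=(-0.631, -1.070); state += dt/6·(k1+2k2+2k3+k4)
t=0.010: state=(0.954, -0.631)
t=0.020: state=(0.947, -0.641)
t=0.030: state=(0.941, -0.652)
continuing one RK4 step at a time; state shown every 25 steps (Δt=0.25):
t=0.250: state=(0.768, -0.935)
t=0.500: state=(0.476, -1.454)
t=0.750: state=(0.005, -2.405)
t=1.000: state=(-0.753, -3.570)
t=1.250: state=(-1.586, -2.551)
t=1.500: state=(-1.946, -0.541)
t=1.750: state=(-1.977, 0.134)
t=2.000: state=(-1.919, 0.293)
t=2.250: state=(-1.838, 0.347)
t=2.500: state=(-1.747, 0.384)
t=2.750: state=(-1.646, 0.423)
t=3.000: state=(-1.534, 0.473)
t=3.250: state=(-1.408, 0.541)
t=3.380: state=(-1.335, 0.588)
next step: t=3.390: state=(-1.329, 0.592) — y has crossed 0.59
linear interpolation between t=3.380 (0.58829) and t=3.390 (0.59231) → t≈3.384

t = 3.384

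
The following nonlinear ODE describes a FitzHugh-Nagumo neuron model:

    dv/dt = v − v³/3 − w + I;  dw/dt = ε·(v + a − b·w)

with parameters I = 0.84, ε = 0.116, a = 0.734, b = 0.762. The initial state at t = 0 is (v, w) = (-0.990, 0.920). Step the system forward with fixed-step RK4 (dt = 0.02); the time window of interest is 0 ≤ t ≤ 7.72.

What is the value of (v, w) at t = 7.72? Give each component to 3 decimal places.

t=0.000: state=(-0.990, 0.920)
step 1 (dt=0.02): k1=(-0.747, -0.111), k2=(-0.746, -0.112), k3=(-0.746, -0.112), k4=(-0.744, -0.113); state += dt/6·(k1+2k2+2k3+k4)
t=0.020: state=(-1.005, 0.918)
t=0.040: state=(-1.020, 0.915)
t=0.060: state=(-1.035, 0.913)
continuing one RK4 step at a time; state shown every 25 steps (Δt=0.5):
t=0.500: state=(-1.328, 0.856)
t=1.000: state=(-1.534, 0.778)
t=1.500: state=(-1.614, 0.697)
t=2.000: state=(-1.622, 0.616)
t=2.500: state=(-1.599, 0.540)
t=3.000: state=(-1.562, 0.468)
t=3.500: state=(-1.520, 0.402)
t=4.000: state=(-1.475, 0.342)
t=4.500: state=(-1.427, 0.286)
t=5.000: state=(-1.379, 0.236)
t=5.500: state=(-1.328, 0.190)
t=6.000: state=(-1.276, 0.150)
t=6.500: state=(-1.222, 0.114)
t=7.000: state=(-1.164, 0.083)
t=7.500: state=(-1.103, 0.057)
t=7.720: state=(-1.074, 0.047)

(v, w) = (-1.074, 0.047)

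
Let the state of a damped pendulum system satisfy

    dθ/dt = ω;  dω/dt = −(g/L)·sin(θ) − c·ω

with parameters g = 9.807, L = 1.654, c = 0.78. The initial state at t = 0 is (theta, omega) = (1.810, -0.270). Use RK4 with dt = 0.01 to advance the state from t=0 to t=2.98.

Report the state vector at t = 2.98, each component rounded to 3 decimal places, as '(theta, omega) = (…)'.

(theta, omega) = (0.525, -0.373)

t=0.000: state=(1.810, -0.270)
step 1 (dt=0.01): k1=(-0.270, -5.550), k2=(-0.298, -5.530), k3=(-0.298, -5.530), k4=(-0.325, -5.511); state += dt/6·(k1+2k2+2k3+k4)
t=0.010: state=(1.807, -0.325)
t=0.020: state=(1.803, -0.380)
t=0.030: state=(1.799, -0.435)
continuing one RK4 step at a time; state shown every 10 steps (Δt=0.1):
t=0.100: state=(1.756, -0.807)
t=0.200: state=(1.650, -1.311)
t=0.300: state=(1.495, -1.783)
t=0.400: state=(1.295, -2.210)
t=0.500: state=(1.055, -2.569)
t=0.600: state=(0.784, -2.829)
t=0.700: state=(0.494, -2.955)
t=0.800: state=(0.198, -2.925)
t=0.900: state=(-0.086, -2.736)
t=1.000: state=(-0.344, -2.406)
t=1.100: state=(-0.564, -1.974)
t=1.200: state=(-0.737, -1.478)
t=1.300: state=(-0.859, -0.957)
t=1.400: state=(-0.928, -0.439)
t=1.500: state=(-0.947, 0.055)
t=1.600: state=(-0.919, 0.510)
t=1.700: state=(-0.847, 0.913)
t=1.800: state=(-0.738, 1.252)
t=1.900: state=(-0.599, 1.512)
t=2.000: state=(-0.439, 1.681)
t=2.100: state=(-0.266, 1.751)
t=2.200: state=(-0.092, 1.721)
t=2.300: state=(0.075, 1.595)
t=2.400: state=(0.224, 1.389)
t=2.500: state=(0.350, 1.122)
t=2.600: state=(0.447, 0.814)
t=2.700: state=(0.513, 0.488)
t=2.800: state=(0.545, 0.162)
t=2.900: state=(0.546, -0.147)
t=2.980: state=(0.525, -0.373)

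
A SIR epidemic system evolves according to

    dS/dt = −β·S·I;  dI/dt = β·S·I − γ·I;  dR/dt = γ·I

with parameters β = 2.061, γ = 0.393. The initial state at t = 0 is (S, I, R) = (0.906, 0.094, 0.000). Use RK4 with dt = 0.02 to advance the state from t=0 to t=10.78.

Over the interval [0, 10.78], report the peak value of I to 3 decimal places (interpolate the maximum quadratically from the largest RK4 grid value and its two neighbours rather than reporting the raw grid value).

t=0.000: state=(0.906, 0.094, 0.000)
step 1 (dt=0.02): k1=(-0.176, 0.139, 0.037), k2=(-0.178, 0.140, 0.037), k3=(-0.178, 0.140, 0.037), k4=(-0.180, 0.142, 0.038); state += dt/6·(k1+2k2+2k3+k4)
t=0.020: state=(0.902, 0.097, 0.001)
t=0.040: state=(0.899, 0.100, 0.002)
t=0.060: state=(0.895, 0.103, 0.002)
continuing one RK4 step at a time; state shown every 25 steps (Δt=0.5):
t=0.500: state=(0.787, 0.186, 0.027)
t=1.000: state=(0.610, 0.315, 0.076)
t=1.500: state=(0.412, 0.438, 0.150)
t=2.000: state=(0.252, 0.504, 0.244)
t=2.500: state=(0.149, 0.507, 0.344)
t=3.000: state=(0.090, 0.470, 0.440)
t=3.500: state=(0.057, 0.416, 0.527)
t=4.000: state=(0.038, 0.358, 0.603)
t=4.500: state=(0.027, 0.304, 0.668)
t=5.000: state=(0.020, 0.256, 0.723)
t=5.500: state=(0.016, 0.214, 0.770)
t=6.000: state=(0.013, 0.179, 0.808)
t=6.500: state=(0.011, 0.149, 0.840)
t=7.000: state=(0.010, 0.124, 0.867)
t=7.500: state=(0.009, 0.102, 0.889)
t=8.000: state=(0.008, 0.085, 0.907)
t=8.500: state=(0.007, 0.070, 0.923)
t=9.000: state=(0.007, 0.058, 0.935)
t=9.500: state=(0.006, 0.048, 0.946)
t=10.000: state=(0.006, 0.040, 0.954)
t=10.500: state=(0.006, 0.033, 0.961)
t=10.780: state=(0.006, 0.030, 0.965)
largest grid value and its neighbours: I(2.240)=0.51207, I(2.260)=0.51214, I(2.280)=0.51213
parabola through these three points peaks at t≈2.267 with I≈0.51215

max I = 0.512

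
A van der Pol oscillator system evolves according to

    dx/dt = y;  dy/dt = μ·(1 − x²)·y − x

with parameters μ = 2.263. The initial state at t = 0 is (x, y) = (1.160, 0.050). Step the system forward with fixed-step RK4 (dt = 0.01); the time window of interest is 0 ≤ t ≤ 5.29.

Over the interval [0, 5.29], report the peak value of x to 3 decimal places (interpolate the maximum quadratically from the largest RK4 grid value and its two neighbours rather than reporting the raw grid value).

max x = 1.161

t=0.000: state=(1.160, 0.050)
step 1 (dt=0.01): k1=(0.050, -1.199), k2=(0.044, -1.195), k3=(0.044, -1.195), k4=(0.038, -1.190); state += dt/6·(k1+2k2+2k3+k4)
t=0.010: state=(1.160, 0.038)
t=0.020: state=(1.161, 0.026)
t=0.030: state=(1.161, 0.014)
continuing one RK4 step at a time; state shown every 20 steps (Δt=0.2):
t=0.200: state=(1.147, -0.172)
t=0.400: state=(1.093, -0.365)
t=0.600: state=(1.001, -0.555)
t=0.800: state=(0.869, -0.780)
t=1.000: state=(0.683, -1.103)
t=1.200: state=(0.414, -1.636)
t=1.400: state=(0.002, -2.559)
t=1.600: state=(-0.632, -3.744)
t=1.800: state=(-1.394, -3.413)
t=2.000: state=(-1.865, -1.296)
t=2.200: state=(-1.988, -0.148)
t=2.400: state=(-1.978, 0.181)
t=2.600: state=(-1.931, 0.272)
t=2.800: state=(-1.873, 0.307)
t=3.000: state=(-1.809, 0.330)
t=3.200: state=(-1.741, 0.353)
t=3.400: state=(-1.668, 0.379)
t=3.600: state=(-1.589, 0.410)
t=3.800: state=(-1.503, 0.449)
t=4.000: state=(-1.408, 0.501)
t=4.200: state=(-1.302, 0.570)
t=4.400: state=(-1.178, 0.668)
t=4.600: state=(-1.031, 0.815)
t=4.800: state=(-0.846, 1.052)
t=5.000: state=(-0.599, 1.463)
t=5.200: state=(-0.239, 2.212)
t=5.290: state=(-0.018, 2.714)
largest grid value and its neighbours: x(0.030)=1.16096, x(0.040)=1.16105, x(0.050)=1.16102
parabola through these three points peaks at t≈0.042 with x≈1.16105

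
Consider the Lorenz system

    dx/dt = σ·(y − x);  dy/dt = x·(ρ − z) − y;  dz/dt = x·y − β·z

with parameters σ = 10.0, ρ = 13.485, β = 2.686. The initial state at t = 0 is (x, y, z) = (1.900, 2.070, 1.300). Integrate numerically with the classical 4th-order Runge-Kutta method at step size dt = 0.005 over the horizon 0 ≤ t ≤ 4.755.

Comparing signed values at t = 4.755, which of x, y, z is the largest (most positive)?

largest component: z

t=0.000: state=(1.900, 2.070, 1.300)
step 1 (dt=0.005): k1=(1.700, 21.081, 0.441), k2=(2.185, 21.078, 0.547), k3=(2.172, 21.093, 0.549), k4=(2.646, 21.103, 0.658); state += dt/6·(k1+2k2+2k3+k4)
t=0.005: state=(1.911, 2.175, 1.303)
t=0.010: state=(1.926, 2.281, 1.307)
t=0.015: state=(1.946, 2.387, 1.312)
continuing one RK4 step at a time; state shown every 40 steps (Δt=0.2):
t=0.200: state=(5.141, 8.125, 3.487)
t=0.400: state=(10.802, 10.844, 17.608)
t=0.600: state=(4.200, 0.766, 16.404)
t=0.800: state=(0.980, 0.609, 9.727)
t=1.000: state=(1.118, 1.514, 5.837)
t=1.200: state=(2.735, 4.106, 4.231)
t=1.400: state=(7.153, 10.001, 8.217)
t=1.600: state=(8.958, 6.680, 18.422)
t=1.800: state=(3.388, 1.598, 13.821)
t=2.000: state=(2.123, 2.313, 8.741)
t=2.200: state=(3.612, 4.940, 6.667)
t=2.400: state=(7.313, 9.289, 10.402)
t=2.600: state=(7.878, 6.085, 16.881)
t=2.800: state=(3.970, 2.728, 13.245)
t=3.000: state=(3.297, 3.696, 9.318)
t=3.200: state=(5.192, 6.614, 8.833)
t=3.400: state=(7.763, 8.289, 13.550)
t=3.600: state=(6.190, 4.642, 15.191)
t=3.800: state=(4.070, 3.699, 11.753)
t=4.000: state=(4.549, 5.306, 9.724)
t=4.200: state=(6.548, 7.517, 11.466)
t=4.400: state=(6.993, 6.327, 14.611)
t=4.600: state=(5.115, 4.336, 13.249)
t=4.755: state=(4.531, 4.560, 11.326)
compare at T: x=4.531, y=4.560, z=11.326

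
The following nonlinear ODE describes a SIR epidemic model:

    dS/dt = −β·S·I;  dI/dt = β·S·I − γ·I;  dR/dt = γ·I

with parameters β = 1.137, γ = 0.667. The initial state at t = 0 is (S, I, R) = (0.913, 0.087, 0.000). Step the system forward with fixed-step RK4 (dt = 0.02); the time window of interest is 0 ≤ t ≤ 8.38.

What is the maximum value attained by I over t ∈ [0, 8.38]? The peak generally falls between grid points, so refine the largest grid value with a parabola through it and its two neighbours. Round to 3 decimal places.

t=0.000: state=(0.913, 0.087, 0.000)
step 1 (dt=0.02): k1=(-0.090, 0.032, 0.058), k2=(-0.091, 0.032, 0.058), k3=(-0.091, 0.032, 0.058), k4=(-0.091, 0.032, 0.058); state += dt/6·(k1+2k2+2k3+k4)
t=0.020: state=(0.911, 0.088, 0.001)
t=0.040: state=(0.909, 0.088, 0.002)
t=0.060: state=(0.908, 0.089, 0.004)
continuing one RK4 step at a time; state shown every 25 steps (Δt=0.5):
t=0.500: state=(0.865, 0.103, 0.032)
t=1.000: state=(0.812, 0.119, 0.069)
t=1.500: state=(0.755, 0.133, 0.111)
t=2.000: state=(0.698, 0.144, 0.158)
t=2.500: state=(0.642, 0.151, 0.207)
t=3.000: state=(0.588, 0.154, 0.258)
t=3.500: state=(0.539, 0.152, 0.309)
t=4.000: state=(0.495, 0.146, 0.359)
t=4.500: state=(0.457, 0.137, 0.406)
t=5.000: state=(0.424, 0.126, 0.450)
t=5.500: state=(0.396, 0.114, 0.490)
t=6.000: state=(0.372, 0.102, 0.526)
t=6.500: state=(0.353, 0.089, 0.558)
t=7.000: state=(0.336, 0.078, 0.586)
t=7.500: state=(0.323, 0.067, 0.610)
t=8.000: state=(0.312, 0.058, 0.631)
t=8.380: state=(0.304, 0.051, 0.644)
largest grid value and its neighbours: I(3.000)=0.15388, I(3.020)=0.15388, I(3.040)=0.15387
parabola through these three points peaks at t≈3.014 with I≈0.15388

max I = 0.154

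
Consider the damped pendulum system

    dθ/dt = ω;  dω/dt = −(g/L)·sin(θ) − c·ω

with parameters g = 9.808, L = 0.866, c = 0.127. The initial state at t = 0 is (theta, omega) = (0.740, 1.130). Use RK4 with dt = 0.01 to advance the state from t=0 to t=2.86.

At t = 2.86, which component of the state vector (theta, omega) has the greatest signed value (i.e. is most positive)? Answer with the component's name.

t=0.000: state=(0.740, 1.130)
step 1 (dt=0.01): k1=(1.130, -7.780), k2=(1.091, -7.822), k3=(1.091, -7.821), k4=(1.052, -7.861); state += dt/6·(k1+2k2+2k3+k4)
t=0.010: state=(0.751, 1.052)
t=0.020: state=(0.761, 0.973)
t=0.030: state=(0.770, 0.893)
continuing one RK4 step at a time; state shown every 10 steps (Δt=0.1):
t=0.100: state=(0.813, 0.322)
t=0.200: state=(0.804, -0.501)
t=0.300: state=(0.714, -1.275)
t=0.400: state=(0.553, -1.929)
t=0.500: state=(0.335, -2.391)
t=0.600: state=(0.083, -2.595)
t=0.700: state=(-0.174, -2.510)
t=0.800: state=(-0.410, -2.152)
t=0.900: state=(-0.598, -1.578)
t=1.000: state=(-0.720, -0.864)
t=1.100: state=(-0.768, -0.085)
t=1.200: state=(-0.738, 0.691)
t=1.300: state=(-0.632, 1.399)
t=1.400: state=(-0.462, 1.970)
t=1.500: state=(-0.245, 2.337)
t=1.600: state=(-0.003, 2.448)
t=1.700: state=(0.235, 2.285)
t=1.800: state=(0.445, 1.878)
t=1.900: state=(0.605, 1.285)
t=2.000: state=(0.699, 0.581)
t=2.100: state=(0.720, -0.164)
t=2.200: state=(0.667, -0.886)
t=2.300: state=(0.545, -1.520)
t=2.400: state=(0.368, -2.000)
t=2.500: state=(0.152, -2.266)
t=2.600: state=(-0.077, -2.280)
t=2.700: state=(-0.295, -2.041)
t=2.800: state=(-0.478, -1.587)
t=2.860: state=(-0.563, -1.238)
compare at T: theta=-0.563, omega=-1.238

largest component: theta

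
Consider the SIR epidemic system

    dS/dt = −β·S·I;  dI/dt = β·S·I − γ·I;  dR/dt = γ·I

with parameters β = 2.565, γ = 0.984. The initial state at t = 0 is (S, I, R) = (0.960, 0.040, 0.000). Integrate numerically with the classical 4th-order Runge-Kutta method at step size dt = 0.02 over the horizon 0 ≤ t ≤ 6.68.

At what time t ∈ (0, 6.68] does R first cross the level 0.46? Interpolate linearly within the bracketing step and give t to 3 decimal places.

t = 2.663

t=0.000: state=(0.960, 0.040, 0.000)
step 1 (dt=0.02): k1=(-0.098, 0.059, 0.039), k2=(-0.100, 0.060, 0.040), k3=(-0.100, 0.060, 0.040), k4=(-0.101, 0.061, 0.041); state += dt/6·(k1+2k2+2k3+k4)
t=0.020: state=(0.958, 0.041, 0.001)
t=0.040: state=(0.956, 0.042, 0.002)
t=0.060: state=(0.954, 0.044, 0.002)
continuing one RK4 step at a time; state shown every 25 steps (Δt=0.5):
t=0.500: state=(0.891, 0.081, 0.029)
t=1.000: state=(0.773, 0.144, 0.083)
t=1.500: state=(0.614, 0.215, 0.172)
t=2.000: state=(0.451, 0.259, 0.290)
t=2.500: state=(0.322, 0.259, 0.419)
t=2.660: state=(0.290, 0.251, 0.459)
next step: t=2.680: state=(0.286, 0.250, 0.464) — R has crossed 0.46
linear interpolation between t=2.660 (0.45926) and t=2.680 (0.46418) → t≈2.663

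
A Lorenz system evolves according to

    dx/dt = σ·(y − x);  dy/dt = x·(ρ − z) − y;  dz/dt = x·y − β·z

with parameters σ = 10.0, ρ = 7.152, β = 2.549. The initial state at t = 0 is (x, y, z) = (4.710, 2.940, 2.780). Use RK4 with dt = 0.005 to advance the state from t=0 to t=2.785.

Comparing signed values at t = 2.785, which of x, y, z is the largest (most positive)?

t=0.000: state=(4.710, 2.940, 2.780)
step 1 (dt=0.005): k1=(-17.700, 17.652, 6.761), k2=(-16.816, 17.336, 6.794), k3=(-16.846, 17.346, 6.797), k4=(-15.990, 17.040, 6.828); state += dt/6·(k1+2k2+2k3+k4)
t=0.005: state=(4.626, 3.027, 2.814)
t=0.010: state=(4.550, 3.110, 2.848)
t=0.015: state=(4.482, 3.191, 2.883)
continuing one RK4 step at a time; state shown every 20 steps (Δt=0.1):
t=0.100: state=(4.120, 4.284, 3.535)
t=0.200: state=(4.564, 5.154, 4.560)
t=0.300: state=(5.115, 5.557, 5.859)
t=0.400: state=(5.348, 5.345, 7.100)
t=0.500: state=(5.106, 4.650, 7.829)
t=0.600: state=(4.522, 3.862, 7.871)
t=0.700: state=(3.879, 3.288, 7.409)
t=0.800: state=(3.385, 3.000, 6.734)
t=0.900: state=(3.112, 2.948, 6.060)
t=1.000: state=(3.046, 3.071, 5.507)
t=1.100: state=(3.149, 3.323, 5.139)
t=1.200: state=(3.380, 3.660, 4.988)
t=1.300: state=(3.694, 4.032, 5.071)
t=1.400: state=(4.034, 4.363, 5.370)
t=1.500: state=(4.327, 4.569, 5.822)
t=1.600: state=(4.497, 4.588, 6.309)
t=1.700: state=(4.503, 4.425, 6.689)
t=1.800: state=(4.357, 4.154, 6.864)
t=1.900: state=(4.125, 3.877, 6.819)
t=2.000: state=(3.888, 3.671, 6.613)
t=2.100: state=(3.707, 3.566, 6.331)
t=2.200: state=(3.612, 3.562, 6.052)
t=2.300: state=(3.605, 3.640, 5.834)
t=2.400: state=(3.675, 3.775, 5.711)
t=2.500: state=(3.796, 3.933, 5.698)
t=2.600: state=(3.938, 4.080, 5.786)
t=2.700: state=(4.069, 4.183, 5.949)
t=2.785: state=(4.148, 4.217, 6.112)
compare at T: x=4.148, y=4.217, z=6.112

largest component: z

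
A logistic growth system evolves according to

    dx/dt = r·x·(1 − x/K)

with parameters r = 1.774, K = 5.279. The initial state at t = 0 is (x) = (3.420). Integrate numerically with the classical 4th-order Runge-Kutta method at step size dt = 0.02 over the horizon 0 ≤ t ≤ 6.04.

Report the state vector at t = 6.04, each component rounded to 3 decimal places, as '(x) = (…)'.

t=0.000: state=(3.420)
step 1 (dt=0.02): k1=(2.137), k2=(2.125), k3=(2.125), k4=(2.114); state += dt/6·(k1+2k2+2k3+k4)
t=0.020: state=(3.463)
t=0.040: state=(3.505)
t=0.060: state=(3.546)
continuing one RK4 step at a time; state shown every 10 steps (Δt=0.2):
t=0.200: state=(3.822)
t=0.400: state=(4.165)
t=0.600: state=(4.445)
t=0.800: state=(4.666)
t=1.000: state=(4.833)
t=1.200: state=(4.958)
t=1.400: state=(5.050)
t=1.600: state=(5.116)
t=1.800: state=(5.164)
t=2.000: state=(5.198)
t=2.200: state=(5.222)
t=2.400: state=(5.239)
t=2.600: state=(5.251)
t=2.800: state=(5.259)
t=3.000: state=(5.265)
t=3.200: state=(5.269)
t=3.400: state=(5.272)
t=3.600: state=(5.274)
t=3.800: state=(5.276)
t=4.000: state=(5.277)
t=4.200: state=(5.277)
t=4.400: state=(5.278)
t=4.600: state=(5.278)
t=4.800: state=(5.278)
t=5.000: state=(5.279)
t=5.200: state=(5.279)
t=5.400: state=(5.279)
t=5.600: state=(5.279)
t=5.800: state=(5.279)
t=6.000: state=(5.279)
t=6.040: state=(5.279)

(x) = (5.279)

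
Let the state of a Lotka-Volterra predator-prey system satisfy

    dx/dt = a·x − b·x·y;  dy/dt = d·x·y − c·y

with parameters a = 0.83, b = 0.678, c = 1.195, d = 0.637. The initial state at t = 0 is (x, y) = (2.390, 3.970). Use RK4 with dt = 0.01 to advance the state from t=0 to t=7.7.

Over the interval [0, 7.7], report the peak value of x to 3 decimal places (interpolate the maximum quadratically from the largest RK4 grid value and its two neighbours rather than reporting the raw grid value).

t=0.000: state=(2.390, 3.970)
step 1 (dt=0.01): k1=(-4.449, 1.300), k2=(-4.418, 1.246), k3=(-4.418, 1.246), k4=(-4.387, 1.192); state += dt/6·(k1+2k2+2k3+k4)
t=0.010: state=(2.346, 3.982)
t=0.020: state=(2.302, 3.994)
t=0.030: state=(2.259, 4.004)
continuing one RK4 step at a time; state shown every 25 steps (Δt=0.25):
t=0.250: state=(1.486, 3.987)
t=0.500: state=(0.960, 3.578)
t=0.750: state=(0.675, 3.016)
t=1.000: state=(0.523, 2.458)
t=1.250: state=(0.442, 1.967)
t=1.500: state=(0.404, 1.560)
t=1.750: state=(0.393, 1.233)
t=2.000: state=(0.401, 0.974)
t=2.250: state=(0.426, 0.771)
t=2.500: state=(0.467, 0.614)
t=2.750: state=(0.523, 0.493)
t=3.000: state=(0.597, 0.400)
t=3.250: state=(0.691, 0.328)
t=3.500: state=(0.808, 0.274)
t=3.750: state=(0.953, 0.234)
t=4.000: state=(1.130, 0.205)
t=4.250: state=(1.346, 0.185)
t=4.500: state=(1.607, 0.173)
t=4.750: state=(1.921, 0.170)
t=5.000: state=(2.296, 0.176)
t=5.250: state=(2.738, 0.195)
t=5.500: state=(3.250, 0.233)
t=5.750: state=(3.824, 0.304)
t=6.000: state=(4.426, 0.434)
t=6.250: state=(4.966, 0.682)
t=6.500: state=(5.255, 1.147)
t=6.750: state=(5.002, 1.942)
t=7.000: state=(4.058, 2.989)
t=7.250: state=(2.784, 3.822)
t=7.500: state=(1.743, 4.044)
t=7.700: state=(1.203, 3.832)
largest grid value and its neighbours: x(6.520)=5.25864, x(6.530)=5.25914, x(6.540)=5.25870
parabola through these three points peaks at t≈6.530 with x≈5.25914

max x = 5.259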